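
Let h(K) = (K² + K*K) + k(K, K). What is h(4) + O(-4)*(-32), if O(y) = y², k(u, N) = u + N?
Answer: -472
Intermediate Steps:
k(u, N) = N + u
h(K) = 2*K + 2*K² (h(K) = (K² + K*K) + (K + K) = (K² + K²) + 2*K = 2*K² + 2*K = 2*K + 2*K²)
h(4) + O(-4)*(-32) = 2*4*(1 + 4) + (-4)²*(-32) = 2*4*5 + 16*(-32) = 40 - 512 = -472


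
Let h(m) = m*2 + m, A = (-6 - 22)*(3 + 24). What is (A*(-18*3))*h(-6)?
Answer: -734832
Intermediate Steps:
A = -756 (A = -28*27 = -756)
h(m) = 3*m (h(m) = 2*m + m = 3*m)
(A*(-18*3))*h(-6) = (-(-13608)*3)*(3*(-6)) = -756*(-54)*(-18) = 40824*(-18) = -734832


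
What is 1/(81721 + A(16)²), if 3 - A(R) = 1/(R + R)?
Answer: 1024/83691329 ≈ 1.2235e-5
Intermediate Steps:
A(R) = 3 - 1/(2*R) (A(R) = 3 - 1/(R + R) = 3 - 1/(2*R))
1/(81721 + A(16)²) = 1/(81721 + (3 - ½/16)²) = 1/(81721 + (3 - ½*1/16)²) = 1/(81721 + (3 - 1/32)²) = 1/(81721 + (95/32)²) = 1/(81721 + 9025/1024) = 1/(83691329/1024) = 1024/83691329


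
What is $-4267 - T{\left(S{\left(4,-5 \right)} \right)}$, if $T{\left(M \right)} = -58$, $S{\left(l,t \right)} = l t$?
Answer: $-4209$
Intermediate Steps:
$-4267 - T{\left(S{\left(4,-5 \right)} \right)} = -4267 - -58 = -4267 + 58 = -4209$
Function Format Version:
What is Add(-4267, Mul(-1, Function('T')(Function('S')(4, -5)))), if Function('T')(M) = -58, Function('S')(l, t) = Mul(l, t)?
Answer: -4209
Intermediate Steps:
Add(-4267, Mul(-1, Function('T')(Function('S')(4, -5)))) = Add(-4267, Mul(-1, -58)) = Add(-4267, 58) = -4209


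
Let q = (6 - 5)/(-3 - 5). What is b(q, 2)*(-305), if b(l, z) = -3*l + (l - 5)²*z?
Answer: -516365/32 ≈ -16136.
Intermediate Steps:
q = -⅛ (q = 1/(-8) = 1*(-⅛) = -⅛ ≈ -0.12500)
b(l, z) = -3*l + z*(-5 + l)² (b(l, z) = -3*l + (-5 + l)²*z = -3*l + z*(-5 + l)²)
b(q, 2)*(-305) = (-3*(-⅛) + 2*(-5 - ⅛)²)*(-305) = (3/8 + 2*(-41/8)²)*(-305) = (3/8 + 2*(1681/64))*(-305) = (3/8 + 1681/32)*(-305) = (1693/32)*(-305) = -516365/32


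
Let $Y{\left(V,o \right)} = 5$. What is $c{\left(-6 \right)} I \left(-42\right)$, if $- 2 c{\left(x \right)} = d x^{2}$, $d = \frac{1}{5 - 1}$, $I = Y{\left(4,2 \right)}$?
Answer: $945$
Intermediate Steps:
$I = 5$
$d = \frac{1}{4} \approx 0.25$
$c{\left(x \right)} = - \frac{x^{2}}{8}$ ($c{\left(x \right)} = - \frac{\frac{1}{4} x^{2}}{2} = - \frac{x^{2}}{8}$)
$c{\left(-6 \right)} I \left(-42\right) = - \frac{\left(-6\right)^{2}}{8} \cdot 5 \left(-42\right) = \left(- \frac{1}{8}\right) 36 \cdot 5 \left(-42\right) = \left(- \frac{9}{2}\right) 5 \left(-42\right) = \left(- \frac{45}{2}\right) \left(-42\right) = 945$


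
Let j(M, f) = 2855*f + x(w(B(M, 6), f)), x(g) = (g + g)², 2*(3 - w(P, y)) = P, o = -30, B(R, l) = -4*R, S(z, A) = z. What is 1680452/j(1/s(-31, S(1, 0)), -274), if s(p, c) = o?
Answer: -189050850/88001503 ≈ -2.1483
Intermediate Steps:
s(p, c) = -30
w(P, y) = 3 - P/2
x(g) = 4*g² (x(g) = (2*g)² = 4*g²)
j(M, f) = 4*(3 + 2*M)² + 2855*f (j(M, f) = 2855*f + 4*(3 - (-2)*M)² = 2855*f + 4*(3 + 2*M)² = 4*(3 + 2*M)² + 2855*f)
1680452/j(1/s(-31, S(1, 0)), -274) = 1680452/(4*(3 + 2/(-30))² + 2855*(-274)) = 1680452/(4*(3 + 2*(-1/30))² - 782270) = 1680452/(4*(3 - 1/15)² - 782270) = 1680452/(4*(44/15)² - 782270) = 1680452/(4*(1936/225) - 782270) = 1680452/(7744/225 - 782270) = 1680452/(-176003006/225) = 1680452*(-225/176003006) = -189050850/88001503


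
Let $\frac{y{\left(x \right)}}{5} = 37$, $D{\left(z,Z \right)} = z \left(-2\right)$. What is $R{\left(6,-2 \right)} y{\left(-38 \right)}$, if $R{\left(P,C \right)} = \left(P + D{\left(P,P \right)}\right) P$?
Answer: $-6660$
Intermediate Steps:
$D{\left(z,Z \right)} = - 2 z$
$y{\left(x \right)} = 185$ ($y{\left(x \right)} = 5 \cdot 37 = 185$)
$R{\left(P,C \right)} = - P^{2}$ ($R{\left(P,C \right)} = \left(P - 2 P\right) P = - P P = - P^{2}$)
$R{\left(6,-2 \right)} y{\left(-38 \right)} = - 6^{2} \cdot 185 = \left(-1\right) 36 \cdot 185 = \left(-36\right) 185 = -6660$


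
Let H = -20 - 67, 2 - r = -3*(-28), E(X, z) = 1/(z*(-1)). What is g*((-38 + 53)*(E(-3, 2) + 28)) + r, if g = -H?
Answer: 71611/2 ≈ 35806.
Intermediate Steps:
E(X, z) = -1/z (E(X, z) = 1/(-z) = -1/z)
r = -82 (r = 2 - (-3)*(-28) = 2 - 1*84 = 2 - 84 = -82)
H = -87
g = 87 (g = -1*(-87) = 87)
g*((-38 + 53)*(E(-3, 2) + 28)) + r = 87*((-38 + 53)*(-1/2 + 28)) - 82 = 87*(15*(-1*1/2 + 28)) - 82 = 87*(15*(-1/2 + 28)) - 82 = 87*(15*(55/2)) - 82 = 87*(825/2) - 82 = 71775/2 - 82 = 71611/2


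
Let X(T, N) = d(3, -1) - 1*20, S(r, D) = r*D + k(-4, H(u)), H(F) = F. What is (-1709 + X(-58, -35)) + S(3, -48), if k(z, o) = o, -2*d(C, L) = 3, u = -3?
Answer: -3755/2 ≈ -1877.5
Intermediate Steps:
d(C, L) = -3/2 (d(C, L) = -½*3 = -3/2)
S(r, D) = -3 + D*r (S(r, D) = r*D - 3 = D*r - 3 = -3 + D*r)
X(T, N) = -43/2 (X(T, N) = -3/2 - 1*20 = -3/2 - 20 = -43/2)
(-1709 + X(-58, -35)) + S(3, -48) = (-1709 - 43/2) + (-3 - 48*3) = -3461/2 + (-3 - 144) = -3461/2 - 147 = -3755/2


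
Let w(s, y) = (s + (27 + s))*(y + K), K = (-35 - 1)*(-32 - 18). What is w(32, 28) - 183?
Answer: 166165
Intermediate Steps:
K = 1800 (K = -36*(-50) = 1800)
w(s, y) = (27 + 2*s)*(1800 + y) (w(s, y) = (s + (27 + s))*(y + 1800) = (27 + 2*s)*(1800 + y))
w(32, 28) - 183 = (48600 + 27*28 + 3600*32 + 2*32*28) - 183 = (48600 + 756 + 115200 + 1792) - 183 = 166348 - 183 = 166165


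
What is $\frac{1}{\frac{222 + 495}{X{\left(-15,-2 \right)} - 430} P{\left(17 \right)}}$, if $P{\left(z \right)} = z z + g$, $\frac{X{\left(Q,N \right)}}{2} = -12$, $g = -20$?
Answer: $- \frac{454}{192873} \approx -0.0023539$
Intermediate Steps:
$X{\left(Q,N \right)} = -24$ ($X{\left(Q,N \right)} = 2 \left(-12\right) = -24$)
$P{\left(z \right)} = -20 + z^{2}$ ($P{\left(z \right)} = z z - 20 = z^{2} - 20 = -20 + z^{2}$)
$\frac{1}{\frac{222 + 495}{X{\left(-15,-2 \right)} - 430} P{\left(17 \right)}} = \frac{1}{\frac{222 + 495}{-24 - 430} \left(-20 + 17^{2}\right)} = \frac{1}{\frac{717}{-454} \left(-20 + 289\right)} = \frac{1}{717 \left(- \frac{1}{454}\right) 269} = \frac{1}{- \frac{717}{454}} \cdot \frac{1}{269} = \left(- \frac{454}{717}\right) \frac{1}{269} = - \frac{454}{192873}$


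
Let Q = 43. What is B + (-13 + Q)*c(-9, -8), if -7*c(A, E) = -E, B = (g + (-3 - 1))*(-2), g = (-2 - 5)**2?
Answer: -870/7 ≈ -124.29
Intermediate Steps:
g = 49 (g = (-7)**2 = 49)
B = -90 (B = (49 + (-3 - 1))*(-2) = (49 - 4)*(-2) = 45*(-2) = -90)
c(A, E) = E/7 (c(A, E) = -(-1)*E/7 = E/7)
B + (-13 + Q)*c(-9, -8) = -90 + (-13 + 43)*((1/7)*(-8)) = -90 + 30*(-8/7) = -90 - 240/7 = -870/7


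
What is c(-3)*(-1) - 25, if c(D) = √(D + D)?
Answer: -25 - I*√6 ≈ -25.0 - 2.4495*I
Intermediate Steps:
c(D) = √2*√D (c(D) = √(2*D) = √2*√D)
c(-3)*(-1) - 25 = (√2*√(-3))*(-1) - 25 = (√2*(I*√3))*(-1) - 25 = (I*√6)*(-1) - 25 = -I*√6 - 25 = -25 - I*√6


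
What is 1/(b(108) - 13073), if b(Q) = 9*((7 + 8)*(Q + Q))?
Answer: 1/16087 ≈ 6.2162e-5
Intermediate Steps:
b(Q) = 270*Q (b(Q) = 9*(15*(2*Q)) = 9*(30*Q) = 270*Q)
1/(b(108) - 13073) = 1/(270*108 - 13073) = 1/(29160 - 13073) = 1/16087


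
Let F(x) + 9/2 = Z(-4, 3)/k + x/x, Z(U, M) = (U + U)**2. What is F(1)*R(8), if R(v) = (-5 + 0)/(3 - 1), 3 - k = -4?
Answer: -395/28 ≈ -14.107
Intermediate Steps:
k = 7 (k = 3 - 1*(-4) = 3 + 4 = 7)
R(v) = -5/2
Z(U, M) = 4*U**2 (Z(U, M) = (2*U)**2 = 4*U**2)
F(x) = 79/14 (F(x) = -9/2 + ((4*(-4)**2)/7 + x/x) = -9/2 + ((4*16)*(1/7) + 1) = -9/2 + (64*(1/7) + 1) = -9/2 + (64/7 + 1) = -9/2 + 71/7 = 79/14)
F(1)*R(8) = (79/14)*(-5/2) = -395/28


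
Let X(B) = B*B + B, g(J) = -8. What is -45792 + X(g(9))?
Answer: -45736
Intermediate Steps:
X(B) = B + B² (X(B) = B² + B = B + B²)
-45792 + X(g(9)) = -45792 - 8*(1 - 8) = -45792 - 8*(-7) = -45792 + 56 = -45736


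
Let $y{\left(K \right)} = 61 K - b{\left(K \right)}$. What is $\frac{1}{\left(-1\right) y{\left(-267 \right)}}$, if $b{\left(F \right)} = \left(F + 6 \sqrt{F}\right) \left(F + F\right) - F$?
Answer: $\frac{149}{26277072} + \frac{i \sqrt{267}}{8759024} \approx 5.6703 \cdot 10^{-6} + 1.8655 \cdot 10^{-6} i$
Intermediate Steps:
$b{\left(F \right)} = - F + 2 F \left(F + 6 \sqrt{F}\right)$ ($b{\left(F \right)} = \left(F + 6 \sqrt{F}\right) 2 F - F = 2 F \left(F + 6 \sqrt{F}\right) - F = - F + 2 F \left(F + 6 \sqrt{F}\right)$)
$y{\left(K \right)} = - 12 K^{\frac{3}{2}} - 2 K^{2} + 62 K$ ($y{\left(K \right)} = 61 K - \left(- K + 2 K^{2} + 12 K^{\frac{3}{2}}\right) = - 12 K^{\frac{3}{2}} - 2 K^{2} + 62 K$)
$\frac{1}{\left(-1\right) y{\left(-267 \right)}} = \frac{1}{\left(-1\right) \left(- 12 \left(-267\right)^{\frac{3}{2}} - 2 \left(-267\right)^{2} + 62 \left(-267\right)\right)} = \frac{1}{\left(-1\right) \left(- 12 \left(- 267 i \sqrt{267}\right) - 142578 - 16554\right)} = \frac{1}{\left(-1\right) \left(3204 i \sqrt{267} - 142578 - 16554\right)} = \frac{1}{\left(-1\right) \left(-159132 + 3204 i \sqrt{267}\right)} = \frac{1}{159132 - 3204 i \sqrt{267}}$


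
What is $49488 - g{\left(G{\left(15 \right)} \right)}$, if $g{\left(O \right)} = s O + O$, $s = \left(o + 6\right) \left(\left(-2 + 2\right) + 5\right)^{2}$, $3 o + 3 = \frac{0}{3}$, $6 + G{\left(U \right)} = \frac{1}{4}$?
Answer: $\frac{100425}{2} \approx 50213.0$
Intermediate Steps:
$G{\left(U \right)} = - \frac{23}{4}$ ($G{\left(U \right)} = -6 + \frac{1}{4} = - \frac{23}{4}$)
$o = -1$ ($o = -1 + \frac{0 \cdot \frac{1}{3}}{3} = -1 + \frac{1}{3} \cdot 0 = -1 + 0 = -1$)
$s = 125$ ($s = \left(-1 + 6\right) \left(\left(-2 + 2\right) + 5\right)^{2} = 5 \left(0 + 5\right)^{2} = 5 \cdot 5^{2} = 5 \cdot 25 = 125$)
$g{\left(O \right)} = 126 O$ ($g{\left(O \right)} = 125 O + O = 126 O$)
$49488 - g{\left(G{\left(15 \right)} \right)} = 49488 - 126 \left(- \frac{23}{4}\right) = 49488 - - \frac{1449}{2} = 49488 + \frac{1449}{2} = \frac{100425}{2}$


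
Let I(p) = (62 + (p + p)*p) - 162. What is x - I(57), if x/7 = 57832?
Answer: 398426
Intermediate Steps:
x = 404824 (x = 7*57832 = 404824)
I(p) = -100 + 2*p² (I(p) = (62 + (2*p)*p) - 162 = (62 + 2*p²) - 162 = -100 + 2*p²)
x - I(57) = 404824 - (-100 + 2*57²) = 404824 - (-100 + 2*3249) = 404824 - (-100 + 6498) = 404824 - 1*6398 = 404824 - 6398 = 398426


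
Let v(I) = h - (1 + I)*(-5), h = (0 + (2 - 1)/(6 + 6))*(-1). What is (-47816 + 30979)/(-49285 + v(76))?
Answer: 202044/586801 ≈ 0.34431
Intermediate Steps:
h = -1/12 (h = (0 + 1/12)*(-1) = (1/12)*(-1) = -1/12 ≈ -0.083333)
v(I) = 59/12 + 5*I (v(I) = -1/12 - (1 + I)*(-5) = -1/12 - (-5 - 5*I) = -1/12 + (5 + 5*I) = 59/12 + 5*I)
(-47816 + 30979)/(-49285 + v(76)) = (-47816 + 30979)/(-49285 + (59/12 + 5*76)) = -16837/(-49285 + (59/12 + 380)) = -16837/(-49285 + 4619/12) = -16837/(-586801/12) = -16837*(-12/586801) = 202044/586801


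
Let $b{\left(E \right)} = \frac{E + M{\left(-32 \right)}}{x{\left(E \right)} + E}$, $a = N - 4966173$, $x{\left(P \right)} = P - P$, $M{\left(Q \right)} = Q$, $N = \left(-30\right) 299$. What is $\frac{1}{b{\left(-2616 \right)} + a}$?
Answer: $- \frac{327}{1626871430} \approx -2.01 \cdot 10^{-7}$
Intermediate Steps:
$N = -8970$
$x{\left(P \right)} = 0$
$a = -4975143$ ($a = -8970 - 4966173 = -4975143$)
$b{\left(E \right)} = \frac{-32 + E}{E}$ ($b{\left(E \right)} = \frac{E - 32}{0 + E} = \frac{-32 + E}{E}$)
$\frac{1}{b{\left(-2616 \right)} + a} = \frac{1}{\frac{-32 - 2616}{-2616} - 4975143} = \frac{1}{\left(- \frac{1}{2616}\right) \left(-2648\right) - 4975143} = \frac{1}{\frac{331}{327} - 4975143} = \frac{1}{- \frac{1626871430}{327}} = - \frac{327}{1626871430}$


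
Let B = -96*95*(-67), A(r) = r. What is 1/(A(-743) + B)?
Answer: 1/610297 ≈ 1.6385e-6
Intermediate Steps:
B = 611040 (B = -9120*(-67) = 611040)
1/(A(-743) + B) = 1/(-743 + 611040) = 1/610297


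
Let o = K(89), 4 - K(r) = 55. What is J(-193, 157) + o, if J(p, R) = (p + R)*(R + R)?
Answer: -11355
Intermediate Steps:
J(p, R) = 2*R*(R + p) (J(p, R) = (R + p)*(2*R) = 2*R*(R + p))
K(r) = -51 (K(r) = 4 - 1*55 = 4 - 55 = -51)
o = -51
J(-193, 157) + o = 2*157*(157 - 193) - 51 = 2*157*(-36) - 51 = -11304 - 51 = -11355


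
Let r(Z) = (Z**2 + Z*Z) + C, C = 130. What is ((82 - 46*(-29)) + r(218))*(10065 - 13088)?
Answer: -292003662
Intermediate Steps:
r(Z) = 130 + 2*Z**2 (r(Z) = (Z**2 + Z*Z) + 130 = (Z**2 + Z**2) + 130 = 2*Z**2 + 130 = 130 + 2*Z**2)
((82 - 46*(-29)) + r(218))*(10065 - 13088) = ((82 - 46*(-29)) + (130 + 2*218**2))*(10065 - 13088) = ((82 + 1334) + (130 + 2*47524))*(-3023) = (1416 + (130 + 95048))*(-3023) = (1416 + 95178)*(-3023) = 96594*(-3023) = -292003662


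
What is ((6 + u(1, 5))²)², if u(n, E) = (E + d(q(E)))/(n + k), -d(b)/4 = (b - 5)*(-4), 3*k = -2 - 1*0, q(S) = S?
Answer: 194481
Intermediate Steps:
k = -⅔ (k = (-2 - 1*0)/3 = (-2 + 0)/3 = (⅓)*(-2) = -⅔ ≈ -0.66667)
d(b) = -80 + 16*b (d(b) = -4*(b - 5)*(-4) = -4*(-5 + b)*(-4) = -4*(20 - 4*b) = -80 + 16*b)
u(n, E) = (-80 + 17*E)/(-⅔ + n) (u(n, E) = (E + (-80 + 16*E))/(n - ⅔) = (-80 + 17*E)/(-⅔ + n))
((6 + u(1, 5))²)² = ((6 + 3*(-80 + 17*5)/(-2 + 3*1))²)² = ((6 + 3*(-80 + 85)/(-2 + 3))²)² = ((6 + 3*5/1)²)² = ((6 + 3*1*5)²)² = ((6 + 15)²)² = (21²)² = 441² = 194481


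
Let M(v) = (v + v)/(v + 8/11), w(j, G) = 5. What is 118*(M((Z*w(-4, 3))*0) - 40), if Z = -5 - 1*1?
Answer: -4720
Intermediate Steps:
Z = -6 (Z = -5 - 1 = -6)
M(v) = 2*v/(8/11 + v) (M(v) = (2*v)/(v + 8*(1/11)) = (2*v)/(v + 8/11) = (2*v)/(8/11 + v) = 2*v/(8/11 + v))
118*(M((Z*w(-4, 3))*0) - 40) = 118*(22*(-6*5*0)/(8 + 11*(-6*5*0)) - 40) = 118*(22*(-30*0)/(8 + 11*(-30*0)) - 40) = 118*(22*0/(8 + 11*0) - 40) = 118*(22*0/(8 + 0) - 40) = 118*(22*0/8 - 40) = 118*(22*0*(⅛) - 40) = 118*(0 - 40) = 118*(-40) = -4720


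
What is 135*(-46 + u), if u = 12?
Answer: -4590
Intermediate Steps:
135*(-46 + u) = 135*(-46 + 12) = 135*(-34) = -4590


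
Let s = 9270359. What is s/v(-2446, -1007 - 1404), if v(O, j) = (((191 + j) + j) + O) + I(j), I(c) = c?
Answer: -9270359/9488 ≈ -977.06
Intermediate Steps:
v(O, j) = 191 + O + 3*j (v(O, j) = (((191 + j) + j) + O) + j = ((191 + 2*j) + O) + j = (191 + O + 2*j) + j = 191 + O + 3*j)
s/v(-2446, -1007 - 1404) = 9270359/(191 - 2446 + 3*(-1007 - 1404)) = 9270359/(191 - 2446 + 3*(-2411)) = 9270359/(191 - 2446 - 7233) = 9270359/(-9488) = 9270359*(-1/9488) = -9270359/9488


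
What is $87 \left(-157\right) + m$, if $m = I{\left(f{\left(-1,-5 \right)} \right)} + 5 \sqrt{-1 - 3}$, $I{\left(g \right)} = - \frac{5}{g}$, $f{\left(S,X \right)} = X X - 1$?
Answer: $- \frac{327821}{24} + 10 i \approx -13659.0 + 10.0 i$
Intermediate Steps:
$f{\left(S,X \right)} = -1 + X^{2}$ ($f{\left(S,X \right)} = X^{2} - 1 = -1 + X^{2}$)
$m = - \frac{5}{24} + 10 i$ ($m = - \frac{5}{-1 + \left(-5\right)^{2}} + 5 \sqrt{-1 - 3} = - \frac{5}{-1 + 25} + 5 \sqrt{-4} = - \frac{5}{24} + 5 \cdot 2 i = \left(-5\right) \frac{1}{24} + 10 i = - \frac{5}{24} + 10 i \approx -0.20833 + 10.0 i$)
$87 \left(-157\right) + m = 87 \left(-157\right) - \left(\frac{5}{24} - 10 i\right) = -13659 - \left(\frac{5}{24} - 10 i\right) = - \frac{327821}{24} + 10 i$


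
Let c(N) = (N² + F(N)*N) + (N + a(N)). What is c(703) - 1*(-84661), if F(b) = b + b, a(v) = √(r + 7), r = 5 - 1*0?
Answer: 1567991 + 2*√3 ≈ 1.5680e+6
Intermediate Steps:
r = 5 (r = 5 + 0 = 5)
a(v) = 2*√3 (a(v) = √(5 + 7) = √12 = 2*√3)
F(b) = 2*b
c(N) = N + 2*√3 + 3*N² (c(N) = (N² + (2*N)*N) + (N + 2*√3) = (N² + 2*N²) + (N + 2*√3) = 3*N² + (N + 2*√3) = N + 2*√3 + 3*N²)
c(703) - 1*(-84661) = (703 + 2*√3 + 3*703²) - 1*(-84661) = (703 + 2*√3 + 3*494209) + 84661 = (703 + 2*√3 + 1482627) + 84661 = (1483330 + 2*√3) + 84661 = 1567991 + 2*√3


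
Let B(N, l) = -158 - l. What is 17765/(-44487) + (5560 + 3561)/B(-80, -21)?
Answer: -408199732/6094719 ≈ -66.976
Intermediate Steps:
17765/(-44487) + (5560 + 3561)/B(-80, -21) = 17765/(-44487) + (5560 + 3561)/(-158 - 1*(-21)) = 17765*(-1/44487) + 9121/(-158 + 21) = -17765/44487 + 9121/(-137) = -17765/44487 + 9121*(-1/137) = -17765/44487 - 9121/137 = -408199732/6094719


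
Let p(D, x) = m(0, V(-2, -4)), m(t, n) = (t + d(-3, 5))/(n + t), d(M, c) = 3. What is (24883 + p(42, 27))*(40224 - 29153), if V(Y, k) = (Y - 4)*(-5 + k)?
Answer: 4958645545/18 ≈ 2.7548e+8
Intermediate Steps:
V(Y, k) = (-5 + k)*(-4 + Y) (V(Y, k) = (-4 + Y)*(-5 + k) = (-5 + k)*(-4 + Y))
m(t, n) = (3 + t)/(n + t) (m(t, n) = (t + 3)/(n + t) = (3 + t)/(n + t))
p(D, x) = 1/18 (p(D, x) = (3 + 0)/((20 - 5*(-2) - 4*(-4) - 2*(-4)) + 0) = 3/((20 + 10 + 16 + 8) + 0) = 3/(54 + 0) = 3/54 = (1/54)*3 = 1/18)
(24883 + p(42, 27))*(40224 - 29153) = (24883 + 1/18)*(40224 - 29153) = (447895/18)*11071 = 4958645545/18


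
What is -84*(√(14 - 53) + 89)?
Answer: -7476 - 84*I*√39 ≈ -7476.0 - 524.58*I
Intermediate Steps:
-84*(√(14 - 53) + 89) = -84*(√(-39) + 89) = -84*(I*√39 + 89) = -84*(89 + I*√39) = -7476 - 84*I*√39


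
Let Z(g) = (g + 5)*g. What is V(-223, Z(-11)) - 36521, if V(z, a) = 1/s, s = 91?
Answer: -3323410/91 ≈ -36521.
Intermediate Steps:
Z(g) = g*(5 + g) (Z(g) = (5 + g)*g = g*(5 + g))
V(z, a) = 1/91
V(-223, Z(-11)) - 36521 = 1/91 - 36521 = -3323410/91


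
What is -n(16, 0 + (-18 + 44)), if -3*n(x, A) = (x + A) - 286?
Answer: -244/3 ≈ -81.333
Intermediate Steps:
n(x, A) = 286/3 - A/3 - x/3 (n(x, A) = -((x + A) - 286)/3 = -((A + x) - 286)/3 = -(-286 + A + x)/3 = 286/3 - A/3 - x/3)
-n(16, 0 + (-18 + 44)) = -(286/3 - (0 + (-18 + 44))/3 - 1/3*16) = -(286/3 - (0 + 26)/3 - 16/3) = -(286/3 - 1/3*26 - 16/3) = -(286/3 - 26/3 - 16/3) = -1*244/3 = -244/3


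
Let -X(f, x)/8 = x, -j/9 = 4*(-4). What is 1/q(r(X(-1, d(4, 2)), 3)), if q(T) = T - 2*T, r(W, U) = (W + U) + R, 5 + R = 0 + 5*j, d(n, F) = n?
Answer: -1/686 ≈ -0.0014577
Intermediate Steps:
j = 144 (j = -36*(-4) = -9*(-16) = 144)
X(f, x) = -8*x
R = 715 (R = -5 + (0 + 5*144) = -5 + (0 + 720) = -5 + 720 = 715)
r(W, U) = 715 + U + W (r(W, U) = (W + U) + 715 = (U + W) + 715 = 715 + U + W)
q(T) = -T
1/q(r(X(-1, d(4, 2)), 3)) = 1/(-(715 + 3 - 8*4)) = 1/(-(715 + 3 - 32)) = 1/(-1*686) = 1/(-686) = -1/686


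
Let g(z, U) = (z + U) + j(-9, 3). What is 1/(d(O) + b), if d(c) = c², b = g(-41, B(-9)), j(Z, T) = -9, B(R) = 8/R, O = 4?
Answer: -9/314 ≈ -0.028662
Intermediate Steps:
g(z, U) = -9 + U + z (g(z, U) = (z + U) - 9 = (U + z) - 9 = -9 + U + z)
b = -458/9 (b = -9 + 8/(-9) - 41 = -9 + 8*(-⅑) - 41 = -9 - 8/9 - 41 = -458/9 ≈ -50.889)
1/(d(O) + b) = 1/(4² - 458/9) = 1/(16 - 458/9) = 1/(-314/9) = -9/314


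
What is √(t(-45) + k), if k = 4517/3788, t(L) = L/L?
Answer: √7864835/1894 ≈ 1.4807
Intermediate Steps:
t(L) = 1
k = 4517/3788 (k = 4517*(1/3788) = 4517/3788 ≈ 1.1924)
√(t(-45) + k) = √(1 + 4517/3788) = √(8305/3788) = √7864835/1894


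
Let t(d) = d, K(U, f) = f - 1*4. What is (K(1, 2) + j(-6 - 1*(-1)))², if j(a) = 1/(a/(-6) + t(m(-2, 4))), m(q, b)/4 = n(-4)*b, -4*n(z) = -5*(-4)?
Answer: 913936/225625 ≈ 4.0507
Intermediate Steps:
n(z) = -5 (n(z) = -(-5)*(-4)/4 = -¼*20 = -5)
K(U, f) = -4 + f (K(U, f) = f - 4 = -4 + f)
m(q, b) = -20*b (m(q, b) = 4*(-5*b) = -20*b)
j(a) = 1/(-80 - a/6) (j(a) = 1/(a/(-6) - 20*4) = 1/(a*(-⅙) - 80) = 1/(-a/6 - 80) = 1/(-80 - a/6))
(K(1, 2) + j(-6 - 1*(-1)))² = ((-4 + 2) - 6/(480 + (-6 - 1*(-1))))² = (-2 - 6/(480 + (-6 + 1)))² = (-2 - 6/(480 - 5))² = (-2 - 6/475)² = (-956/475)² = 913936/225625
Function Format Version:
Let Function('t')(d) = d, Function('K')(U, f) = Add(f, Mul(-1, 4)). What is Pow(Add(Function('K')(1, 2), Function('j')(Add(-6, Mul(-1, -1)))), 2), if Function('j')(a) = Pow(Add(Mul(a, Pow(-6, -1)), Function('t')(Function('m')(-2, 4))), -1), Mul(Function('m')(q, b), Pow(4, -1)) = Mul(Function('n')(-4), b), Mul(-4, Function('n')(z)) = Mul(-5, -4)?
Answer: Rational(913936, 225625) ≈ 4.0507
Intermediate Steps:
Function('n')(z) = -5 (Function('n')(z) = Mul(Rational(-1, 4), Mul(-5, -4)) = Mul(Rational(-1, 4), 20) = -5)
Function('K')(U, f) = Add(-4, f) (Function('K')(U, f) = Add(f, -4) = Add(-4, f))
Function('m')(q, b) = Mul(-20, b) (Function('m')(q, b) = Mul(4, Mul(-5, b)) = Mul(-20, b))
Function('j')(a) = Pow(Add(-80, Mul(Rational(-1, 6), a)), -1) (Function('j')(a) = Pow(Add(Mul(a, Pow(-6, -1)), Mul(-20, 4)), -1) = Pow(Add(Mul(a, Rational(-1, 6)), -80), -1) = Pow(Add(Mul(Rational(-1, 6), a), -80), -1) = Pow(Add(-80, Mul(Rational(-1, 6), a)), -1))
Pow(Add(Function('K')(1, 2), Function('j')(Add(-6, Mul(-1, -1)))), 2) = Pow(Add(Add(-4, 2), Mul(-6, Pow(Add(480, Add(-6, Mul(-1, -1))), -1))), 2) = Pow(Add(-2, Mul(-6, Pow(Add(480, Add(-6, 1)), -1))), 2) = Pow(Add(-2, Mul(-6, Pow(Add(480, -5), -1))), 2) = Pow(Add(-2, Mul(-6, Pow(475, -1))), 2) = Pow(Add(-2, Mul(-6, Rational(1, 475))), 2) = Pow(Add(-2, Rational(-6, 475)), 2) = Pow(Rational(-956, 475), 2) = Rational(913936, 225625)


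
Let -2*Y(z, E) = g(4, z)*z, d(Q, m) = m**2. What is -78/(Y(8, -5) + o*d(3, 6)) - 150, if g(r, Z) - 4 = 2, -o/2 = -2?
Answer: -3013/20 ≈ -150.65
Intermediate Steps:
o = 4 (o = -2*(-2) = 4)
g(r, Z) = 6 (g(r, Z) = 4 + 2 = 6)
Y(z, E) = -3*z
-78/(Y(8, -5) + o*d(3, 6)) - 150 = -78/(-3*8 + 4*6**2) - 150 = -78/(-24 + 4*36) - 150 = -78/(-24 + 144) - 150 = -78/120 - 150 = (1/120)*(-78) - 150 = -13/20 - 150 = -3013/20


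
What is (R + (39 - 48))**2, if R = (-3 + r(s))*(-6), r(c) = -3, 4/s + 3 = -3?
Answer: 729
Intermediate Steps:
s = -2/3 (s = 4/(-3 - 3) = 4/(-6) = 4*(-1/6) = -2/3 ≈ -0.66667)
R = 36 (R = (-3 - 3)*(-6) = -6*(-6) = 36)
(R + (39 - 48))**2 = (36 + (39 - 48))**2 = (36 - 9)**2 = 27**2 = 729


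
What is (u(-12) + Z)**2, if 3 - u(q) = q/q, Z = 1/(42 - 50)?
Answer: 225/64 ≈ 3.5156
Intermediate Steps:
Z = -1/8 (Z = 1/(-8) = -1/8 ≈ -0.12500)
u(q) = 2 (u(q) = 3 - q/q = 3 - 1*1 = 3 - 1 = 2)
(u(-12) + Z)**2 = (2 - 1/8)**2 = (15/8)**2 = 225/64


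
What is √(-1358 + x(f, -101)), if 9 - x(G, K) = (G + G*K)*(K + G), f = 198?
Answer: √1919251 ≈ 1385.4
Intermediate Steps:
x(G, K) = 9 - (G + K)*(G + G*K) (x(G, K) = 9 - (G + G*K)*(K + G) = 9 - (G + G*K)*(G + K) = 9 - (G + K)*(G + G*K))
√(-1358 + x(f, -101)) = √(-1358 + (9 - 1*198² - 1*198*(-101) - 1*198*(-101)² - 1*(-101)*198²)) = √(-1358 + (9 - 1*39204 + 19998 - 1*198*10201 - 1*(-101)*39204)) = √(-1358 + (9 - 39204 + 19998 - 2019798 + 3959604)) = √(-1358 + 1920609) = √1919251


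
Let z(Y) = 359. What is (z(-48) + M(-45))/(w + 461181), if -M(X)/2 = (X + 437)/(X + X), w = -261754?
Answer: 16547/8974215 ≈ 0.0018438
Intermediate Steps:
M(X) = -(437 + X)/X (M(X) = -2*(X + 437)/(X + X) = -2*(437 + X)/(2*X) = -2*(437 + X)*1/(2*X) = -(437 + X)/X)
(z(-48) + M(-45))/(w + 461181) = (359 + (-437 - 1*(-45))/(-45))/(-261754 + 461181) = (359 - (-437 + 45)/45)/199427 = (359 - 1/45*(-392))*(1/199427) = (359 + 392/45)*(1/199427) = (16547/45)*(1/199427) = 16547/8974215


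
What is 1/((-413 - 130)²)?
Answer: 1/294849 ≈ 3.3916e-6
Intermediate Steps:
1/((-413 - 130)²) = 1/((-543)²) = 1/294849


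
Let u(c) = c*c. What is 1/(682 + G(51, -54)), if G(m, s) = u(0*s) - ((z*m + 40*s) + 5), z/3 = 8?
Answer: 1/1613 ≈ 0.00061996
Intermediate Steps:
z = 24 (z = 3*8 = 24)
u(c) = c²
G(m, s) = -5 - 40*s - 24*m (G(m, s) = (0*s)² - ((24*m + 40*s) + 5) = 0² - (5 + 24*m + 40*s) = 0 + (-5 - 40*s - 24*m) = -5 - 40*s - 24*m)
1/(682 + G(51, -54)) = 1/(682 + (-5 - 40*(-54) - 24*51)) = 1/(682 + (-5 + 2160 - 1224)) = 1/(682 + 931) = 1/1613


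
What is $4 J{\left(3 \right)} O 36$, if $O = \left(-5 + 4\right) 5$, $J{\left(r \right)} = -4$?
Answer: $2880$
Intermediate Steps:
$O = -5$ ($O = \left(-1\right) 5 = -5$)
$4 J{\left(3 \right)} O 36 = 4 \left(-4\right) \left(-5\right) 36 = \left(-16\right) \left(-5\right) 36 = 80 \cdot 36 = 2880$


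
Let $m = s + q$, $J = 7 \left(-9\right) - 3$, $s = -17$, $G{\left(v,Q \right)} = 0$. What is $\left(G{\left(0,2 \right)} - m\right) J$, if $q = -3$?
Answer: $-1320$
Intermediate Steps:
$J = -66$ ($J = -63 - 3 = -66$)
$m = -20$ ($m = -17 - 3 = -20$)
$\left(G{\left(0,2 \right)} - m\right) J = \left(0 - -20\right) \left(-66\right) = \left(0 + 20\right) \left(-66\right) = 20 \left(-66\right) = -1320$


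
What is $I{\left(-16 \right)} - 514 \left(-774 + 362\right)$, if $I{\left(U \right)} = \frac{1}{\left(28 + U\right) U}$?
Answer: $\frac{40659455}{192} \approx 2.1177 \cdot 10^{5}$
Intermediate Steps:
$I{\left(U \right)} = \frac{1}{U \left(28 + U\right)}$
$I{\left(-16 \right)} - 514 \left(-774 + 362\right) = \frac{1}{\left(-16\right) \left(28 - 16\right)} - 514 \left(-774 + 362\right) = - \frac{1}{16 \cdot 12} - -211768 = \left(- \frac{1}{16}\right) \frac{1}{12} + 211768 = - \frac{1}{192} + 211768 = \frac{40659455}{192}$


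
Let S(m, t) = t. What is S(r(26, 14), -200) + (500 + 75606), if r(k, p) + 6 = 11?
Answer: 75906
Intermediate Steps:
r(k, p) = 5 (r(k, p) = -6 + 11 = 5)
S(r(26, 14), -200) + (500 + 75606) = -200 + (500 + 75606) = -200 + 76106 = 75906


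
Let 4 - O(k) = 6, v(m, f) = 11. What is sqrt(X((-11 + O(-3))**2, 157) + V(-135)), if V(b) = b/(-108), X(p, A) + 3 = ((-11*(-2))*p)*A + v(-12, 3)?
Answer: sqrt(2334941)/2 ≈ 764.03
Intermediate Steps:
O(k) = -2 (O(k) = 4 - 1*6 = 4 - 6 = -2)
X(p, A) = 8 + 22*A*p (X(p, A) = -3 + (((-11*(-2))*p)*A + 11) = -3 + ((22*p)*A + 11) = -3 + (22*A*p + 11) = -3 + (11 + 22*A*p) = 8 + 22*A*p)
V(b) = -b/108 (V(b) = b*(-1/108) = -b/108)
sqrt(X((-11 + O(-3))**2, 157) + V(-135)) = sqrt((8 + 22*157*(-11 - 2)**2) - 1/108*(-135)) = sqrt((8 + 22*157*(-13)**2) + 5/4) = sqrt((8 + 22*157*169) + 5/4) = sqrt((8 + 583726) + 5/4) = sqrt(583734 + 5/4) = sqrt(2334941/4) = sqrt(2334941)/2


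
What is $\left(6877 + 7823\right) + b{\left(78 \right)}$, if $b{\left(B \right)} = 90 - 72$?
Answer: $14718$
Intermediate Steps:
$b{\left(B \right)} = 18$ ($b{\left(B \right)} = 90 - 72 = 18$)
$\left(6877 + 7823\right) + b{\left(78 \right)} = \left(6877 + 7823\right) + 18 = 14700 + 18 = 14718$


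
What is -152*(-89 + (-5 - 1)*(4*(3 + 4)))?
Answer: 39064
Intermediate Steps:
-152*(-89 + (-5 - 1)*(4*(3 + 4))) = -152*(-89 - 24*7) = -152*(-89 - 6*28) = -152*(-89 - 168) = -152*(-257) = 39064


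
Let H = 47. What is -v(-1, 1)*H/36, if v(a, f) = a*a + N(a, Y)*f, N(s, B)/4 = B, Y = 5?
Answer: -329/12 ≈ -27.417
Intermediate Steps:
N(s, B) = 4*B
v(a, f) = a**2 + 20*f (v(a, f) = a*a + (4*5)*f = a**2 + 20*f)
-v(-1, 1)*H/36 = -((-1)**2 + 20*1)*47/36 = -(1 + 20)*47/36 = -21*47/36 = -987/36 = -1*329/12 = -329/12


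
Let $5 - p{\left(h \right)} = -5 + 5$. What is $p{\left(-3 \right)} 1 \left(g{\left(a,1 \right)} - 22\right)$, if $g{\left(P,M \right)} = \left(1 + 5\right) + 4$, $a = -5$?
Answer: $-60$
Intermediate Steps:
$p{\left(h \right)} = 5$ ($p{\left(h \right)} = 5 - \left(-5 + 5\right) = 5 - 0 = 5 + 0 = 5$)
$g{\left(P,M \right)} = 10$ ($g{\left(P,M \right)} = 6 + 4 = 10$)
$p{\left(-3 \right)} 1 \left(g{\left(a,1 \right)} - 22\right) = 5 \cdot 1 \left(10 - 22\right) = 5 \left(10 - 22\right) = 5 \left(-12\right) = -60$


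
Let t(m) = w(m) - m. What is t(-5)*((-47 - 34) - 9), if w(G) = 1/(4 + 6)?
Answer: -459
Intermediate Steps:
w(G) = 1/10
t(m) = 1/10 - m
t(-5)*((-47 - 34) - 9) = (1/10 - 1*(-5))*((-47 - 34) - 9) = (1/10 + 5)*(-81 - 9) = (51/10)*(-90) = -459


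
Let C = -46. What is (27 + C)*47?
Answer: -893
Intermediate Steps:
(27 + C)*47 = (27 - 46)*47 = -19*47 = -893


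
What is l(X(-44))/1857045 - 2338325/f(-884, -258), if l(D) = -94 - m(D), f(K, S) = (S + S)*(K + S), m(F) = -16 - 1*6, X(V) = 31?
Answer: -1447472392403/364768207080 ≈ -3.9682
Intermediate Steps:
m(F) = -22 (m(F) = -16 - 6 = -22)
f(K, S) = 2*S*(K + S) (f(K, S) = (2*S)*(K + S) = 2*S*(K + S))
l(D) = -72 (l(D) = -94 - 1*(-22) = -94 + 22 = -72)
l(X(-44))/1857045 - 2338325/f(-884, -258) = -72/1857045 - 2338325*(-1/(516*(-884 - 258))) = -72*1/1857045 - 2338325/(2*(-258)*(-1142)) = -24/619015 - 2338325/589272 = -1447472392403/364768207080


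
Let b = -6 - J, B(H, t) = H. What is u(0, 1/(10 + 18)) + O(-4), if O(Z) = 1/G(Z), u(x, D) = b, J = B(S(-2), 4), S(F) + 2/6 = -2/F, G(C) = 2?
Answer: -37/6 ≈ -6.1667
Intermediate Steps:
S(F) = -1/3 - 2/F
J = 2/3 (J = (1/3)*(-6 - 1*(-2))/(-2) = (1/3)*(-1/2)*(-6 + 2) = (1/3)*(-1/2)*(-4) = 2/3 ≈ 0.66667)
b = -20/3 (b = -6 - 1*2/3 = -6 - 2/3 = -20/3 ≈ -6.6667)
u(x, D) = -20/3
O(Z) = 1/2
u(0, 1/(10 + 18)) + O(-4) = -20/3 + 1/2 = -37/6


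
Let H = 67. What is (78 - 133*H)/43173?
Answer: -8833/43173 ≈ -0.20460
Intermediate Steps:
(78 - 133*H)/43173 = (78 - 133*67)/43173 = (78 - 8911)*(1/43173) = -8833*1/43173 = -8833/43173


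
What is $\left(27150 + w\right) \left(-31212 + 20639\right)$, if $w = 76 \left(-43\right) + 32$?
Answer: $-252842722$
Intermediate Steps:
$w = -3236$ ($w = -3268 + 32 = -3236$)
$\left(27150 + w\right) \left(-31212 + 20639\right) = \left(27150 - 3236\right) \left(-31212 + 20639\right) = 23914 \left(-10573\right) = -252842722$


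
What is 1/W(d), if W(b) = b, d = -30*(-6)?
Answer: 1/180 ≈ 0.0055556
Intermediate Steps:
d = 180
1/W(d) = 1/180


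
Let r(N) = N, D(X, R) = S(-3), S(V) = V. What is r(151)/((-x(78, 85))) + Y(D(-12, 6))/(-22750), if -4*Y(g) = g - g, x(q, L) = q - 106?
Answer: 151/28 ≈ 5.3929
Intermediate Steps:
D(X, R) = -3
x(q, L) = -106 + q
Y(g) = 0 (Y(g) = -(g - g)/4 = -¼*0 = 0)
r(151)/((-x(78, 85))) + Y(D(-12, 6))/(-22750) = 151/((-(-106 + 78))) + 0/(-22750) = 151/((-1*(-28))) + 0*(-1/22750) = 151/28 + 0 = 151/28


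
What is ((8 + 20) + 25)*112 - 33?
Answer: 5903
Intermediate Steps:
((8 + 20) + 25)*112 - 33 = (28 + 25)*112 - 33 = 53*112 - 33 = 5936 - 33 = 5903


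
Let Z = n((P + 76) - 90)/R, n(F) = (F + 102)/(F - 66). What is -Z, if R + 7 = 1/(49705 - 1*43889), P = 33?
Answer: -63976/173947 ≈ -0.36779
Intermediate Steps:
n(F) = (102 + F)/(-66 + F)
R = -40711/5816 (R = -7 + 1/(49705 - 1*43889) = -7 + 1/(49705 - 43889) = -7 + 1/5816 = -40711/5816 ≈ -6.9998)
Z = 63976/173947 (Z = ((102 + ((33 + 76) - 90))/(-66 + ((33 + 76) - 90)))/(-40711/5816) = ((102 + (109 - 90))/(-66 + (109 - 90)))*(-5816/40711) = ((102 + 19)/(-66 + 19))*(-5816/40711) = (121/(-47))*(-5816/40711) = -1/47*121*(-5816/40711) = -121/47*(-5816/40711) = 63976/173947 ≈ 0.36779)
-Z = -1*63976/173947 = -63976/173947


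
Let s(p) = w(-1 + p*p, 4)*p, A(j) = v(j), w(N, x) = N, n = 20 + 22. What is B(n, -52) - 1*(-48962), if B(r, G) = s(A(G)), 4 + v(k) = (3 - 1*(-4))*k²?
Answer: 6777020823062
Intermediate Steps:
v(k) = -4 + 7*k² (v(k) = -4 + (3 - 1*(-4))*k² = -4 + (3 + 4)*k² = -4 + 7*k²)
n = 42
A(j) = -4 + 7*j²
s(p) = p*(-1 + p²) (s(p) = (-1 + p*p)*p = (-1 + p²)*p = p*(-1 + p²))
B(r, G) = 4 + (-4 + 7*G²)³ - 7*G² (B(r, G) = (-4 + 7*G²)³ - (-4 + 7*G²) = (-4 + 7*G²)³ + (4 - 7*G²) = 4 + (-4 + 7*G²)³ - 7*G²)
B(n, -52) - 1*(-48962) = (-1 + (-4 + 7*(-52)²)²)*(-4 + 7*(-52)²) - 1*(-48962) = (-1 + (-4 + 7*2704)²)*(-4 + 7*2704) + 48962 = (-1 + (-4 + 18928)²)*(-4 + 18928) + 48962 = (-1 + 18924²)*18924 + 48962 = (-1 + 358117776)*18924 + 48962 = 358117775*18924 + 48962 = 6777020774100 + 48962 = 6777020823062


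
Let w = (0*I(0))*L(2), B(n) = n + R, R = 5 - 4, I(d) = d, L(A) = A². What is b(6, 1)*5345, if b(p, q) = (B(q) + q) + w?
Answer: 16035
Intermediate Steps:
R = 1
B(n) = 1 + n (B(n) = n + 1 = 1 + n)
w = 0 (w = (0*0)*2² = 0*4 = 0)
b(p, q) = 1 + 2*q (b(p, q) = ((1 + q) + q) + 0 = (1 + 2*q) + 0 = 1 + 2*q)
b(6, 1)*5345 = (1 + 2*1)*5345 = (1 + 2)*5345 = 3*5345 = 16035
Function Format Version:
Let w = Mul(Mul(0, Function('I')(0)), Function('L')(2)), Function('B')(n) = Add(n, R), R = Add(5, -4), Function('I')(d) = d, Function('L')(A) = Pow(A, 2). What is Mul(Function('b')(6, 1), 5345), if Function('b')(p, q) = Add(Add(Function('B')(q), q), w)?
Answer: 16035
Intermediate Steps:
R = 1
Function('B')(n) = Add(1, n) (Function('B')(n) = Add(n, 1) = Add(1, n))
w = 0 (w = Mul(Mul(0, 0), Pow(2, 2)) = Mul(0, 4) = 0)
Function('b')(p, q) = Add(1, Mul(2, q)) (Function('b')(p, q) = Add(Add(Add(1, q), q), 0) = Add(Add(1, Mul(2, q)), 0) = Add(1, Mul(2, q)))
Mul(Function('b')(6, 1), 5345) = Mul(Add(1, Mul(2, 1)), 5345) = Mul(Add(1, 2), 5345) = Mul(3, 5345) = 16035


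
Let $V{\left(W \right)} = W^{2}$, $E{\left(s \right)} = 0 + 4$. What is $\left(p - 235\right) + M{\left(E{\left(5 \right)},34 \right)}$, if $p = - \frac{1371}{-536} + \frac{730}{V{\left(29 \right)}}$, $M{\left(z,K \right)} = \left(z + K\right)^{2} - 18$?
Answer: $\frac{538418507}{450776} \approx 1194.4$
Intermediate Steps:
$E{\left(s \right)} = 4$
$M{\left(z,K \right)} = -18 + \left(K + z\right)^{2}$ ($M{\left(z,K \right)} = \left(K + z\right)^{2} - 18 = -18 + \left(K + z\right)^{2}$)
$p = \frac{1544291}{450776}$ ($p = - \frac{1371}{-536} + \frac{730}{29^{2}} = \left(-1371\right) \left(- \frac{1}{536}\right) + \frac{730}{841} = \frac{1371}{536} + 730 \cdot \frac{1}{841} = \frac{1371}{536} + \frac{730}{841} = \frac{1544291}{450776} \approx 3.4258$)
$\left(p - 235\right) + M{\left(E{\left(5 \right)},34 \right)} = \left(\frac{1544291}{450776} - 235\right) - \left(18 - \left(34 + 4\right)^{2}\right) = - \frac{104388069}{450776} - \left(18 - 38^{2}\right) = - \frac{104388069}{450776} + \left(-18 + 1444\right) = - \frac{104388069}{450776} + 1426 = \frac{538418507}{450776}$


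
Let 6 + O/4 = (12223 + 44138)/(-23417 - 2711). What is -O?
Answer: 213129/6532 ≈ 32.628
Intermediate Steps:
O = -213129/6532 (O = -24 + 4*((12223 + 44138)/(-23417 - 2711)) = -24 + 4*(56361/(-26128)) = -24 + 4*(56361*(-1/26128)) = -24 + 4*(-56361/26128) = -24 - 56361/6532 = -213129/6532 ≈ -32.628)
-O = -1*(-213129/6532) = 213129/6532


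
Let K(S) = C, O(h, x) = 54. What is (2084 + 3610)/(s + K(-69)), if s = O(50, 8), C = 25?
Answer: 5694/79 ≈ 72.076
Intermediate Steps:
s = 54
K(S) = 25
(2084 + 3610)/(s + K(-69)) = (2084 + 3610)/(54 + 25) = 5694/79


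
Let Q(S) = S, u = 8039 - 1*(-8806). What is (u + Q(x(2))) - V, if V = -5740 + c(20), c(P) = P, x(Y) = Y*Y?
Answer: 22569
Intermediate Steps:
x(Y) = Y**2
u = 16845 (u = 8039 + 8806 = 16845)
V = -5720 (V = -5740 + 20 = -5720)
(u + Q(x(2))) - V = (16845 + 2**2) - 1*(-5720) = (16845 + 4) + 5720 = 16849 + 5720 = 22569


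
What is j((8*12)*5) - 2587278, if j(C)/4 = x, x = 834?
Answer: -2583942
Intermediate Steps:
j(C) = 3336 (j(C) = 4*834 = 3336)
j((8*12)*5) - 2587278 = 3336 - 2587278 = -2583942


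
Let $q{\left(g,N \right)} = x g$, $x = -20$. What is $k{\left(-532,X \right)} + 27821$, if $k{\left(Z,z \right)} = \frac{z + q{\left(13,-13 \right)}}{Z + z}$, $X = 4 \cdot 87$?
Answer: $\frac{639872}{23} \approx 27821.0$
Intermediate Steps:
$X = 348$
$q{\left(g,N \right)} = - 20 g$
$k{\left(Z,z \right)} = \frac{-260 + z}{Z + z}$ ($k{\left(Z,z \right)} = \frac{z - 260}{Z + z} = \frac{-260 + z}{Z + z}$)
$k{\left(-532,X \right)} + 27821 = \frac{-260 + 348}{-532 + 348} + 27821 = \frac{1}{-184} \cdot 88 + 27821 = \left(- \frac{1}{184}\right) 88 + 27821 = - \frac{11}{23} + 27821 = \frac{639872}{23}$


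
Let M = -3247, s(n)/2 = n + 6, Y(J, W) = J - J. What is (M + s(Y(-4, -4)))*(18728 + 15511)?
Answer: -110763165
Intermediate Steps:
Y(J, W) = 0
s(n) = 12 + 2*n (s(n) = 2*(n + 6) = 2*(6 + n) = 12 + 2*n)
(M + s(Y(-4, -4)))*(18728 + 15511) = (-3247 + (12 + 2*0))*(18728 + 15511) = (-3247 + (12 + 0))*34239 = (-3247 + 12)*34239 = -3235*34239 = -110763165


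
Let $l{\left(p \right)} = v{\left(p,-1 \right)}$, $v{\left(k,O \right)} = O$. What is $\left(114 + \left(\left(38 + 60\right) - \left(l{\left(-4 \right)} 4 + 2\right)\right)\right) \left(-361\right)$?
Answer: $-77254$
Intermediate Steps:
$l{\left(p \right)} = -1$
$\left(114 + \left(\left(38 + 60\right) - \left(l{\left(-4 \right)} 4 + 2\right)\right)\right) \left(-361\right) = \left(114 + \left(\left(38 + 60\right) - \left(\left(-1\right) 4 + 2\right)\right)\right) \left(-361\right) = \left(114 + \left(98 - \left(-4 + 2\right)\right)\right) \left(-361\right) = \left(114 + \left(98 - -2\right)\right) \left(-361\right) = \left(114 + \left(98 + 2\right)\right) \left(-361\right) = \left(114 + 100\right) \left(-361\right) = 214 \left(-361\right) = -77254$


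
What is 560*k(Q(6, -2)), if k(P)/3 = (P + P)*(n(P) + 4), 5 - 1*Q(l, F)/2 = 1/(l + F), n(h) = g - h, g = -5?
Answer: -335160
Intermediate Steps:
n(h) = -5 - h
Q(l, F) = 10 - 2/(F + l) (Q(l, F) = 10 - 2/(l + F) = 10 - 2/(F + l))
k(P) = 6*P*(-1 - P) (k(P) = 3*((P + P)*((-5 - P) + 4)) = 3*((2*P)*(-1 - P)) = 3*(2*P*(-1 - P)) = 6*P*(-1 - P))
560*k(Q(6, -2)) = 560*(-6*2*(-1 + 5*(-2) + 5*6)/(-2 + 6)*(1 + 2*(-1 + 5*(-2) + 5*6)/(-2 + 6))) = 560*(-6*2*(-1 - 10 + 30)/4*(1 + 2*(-1 - 10 + 30)/4)) = 560*(-6*2*(1/4)*19*(1 + 2*(1/4)*19)) = 560*(-6*19/2*(1 + 19/2)) = 560*(-6*19/2*21/2) = 560*(-1197/2) = -335160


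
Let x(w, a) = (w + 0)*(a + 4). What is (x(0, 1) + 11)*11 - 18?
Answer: 103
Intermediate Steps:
x(w, a) = w*(4 + a)
(x(0, 1) + 11)*11 - 18 = (0*(4 + 1) + 11)*11 - 18 = (0*5 + 11)*11 - 18 = (0 + 11)*11 - 18 = 11*11 - 18 = 121 - 18 = 103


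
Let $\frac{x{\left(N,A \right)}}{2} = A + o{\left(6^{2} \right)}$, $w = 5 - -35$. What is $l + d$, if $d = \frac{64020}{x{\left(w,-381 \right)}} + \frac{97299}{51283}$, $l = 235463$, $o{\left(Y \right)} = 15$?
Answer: $\frac{736322531203}{3128263} \approx 2.3538 \cdot 10^{5}$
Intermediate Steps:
$w = 40$ ($w = 5 + 35 = 40$)
$x{\left(N,A \right)} = 30 + 2 A$ ($x{\left(N,A \right)} = 2 \left(A + 15\right) = 2 \left(15 + A\right) = 30 + 2 A$)
$d = - \frac{267659566}{3128263}$ ($d = \frac{64020}{30 + 2 \left(-381\right)} + \frac{97299}{51283} = \frac{64020}{30 - 762} + 97299 \cdot \frac{1}{51283} = \frac{64020}{-732} + \frac{97299}{51283} = 64020 \left(- \frac{1}{732}\right) + \frac{97299}{51283} = - \frac{5335}{61} + \frac{97299}{51283} = - \frac{267659566}{3128263} \approx -85.562$)
$l + d = 235463 - \frac{267659566}{3128263} = \frac{736322531203}{3128263}$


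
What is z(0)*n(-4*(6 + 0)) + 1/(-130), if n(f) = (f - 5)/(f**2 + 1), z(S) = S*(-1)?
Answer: -1/130 ≈ -0.0076923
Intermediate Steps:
z(S) = -S
n(f) = (-5 + f)/(1 + f**2)
z(0)*n(-4*(6 + 0)) + 1/(-130) = (-1*0)*((-5 - 4*(6 + 0))/(1 + (-4*(6 + 0))**2)) + 1/(-130) = 0*((-5 - 4*6)/(1 + (-4*6)**2)) - 1/130 = 0*((-5 - 24)/(1 + (-24)**2)) - 1/130 = 0*(-29/(1 + 576)) - 1/130 = 0*(-29/577) - 1/130 = 0 - 1/130 = -1/130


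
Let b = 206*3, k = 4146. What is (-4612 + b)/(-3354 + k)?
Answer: -1997/396 ≈ -5.0429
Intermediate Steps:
b = 618
(-4612 + b)/(-3354 + k) = (-4612 + 618)/(-3354 + 4146) = -3994/792 = -3994*1/792 = -1997/396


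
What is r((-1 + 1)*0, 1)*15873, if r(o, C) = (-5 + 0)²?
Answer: 396825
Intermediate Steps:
r(o, C) = 25 (r(o, C) = (-5)² = 25)
r((-1 + 1)*0, 1)*15873 = 25*15873 = 396825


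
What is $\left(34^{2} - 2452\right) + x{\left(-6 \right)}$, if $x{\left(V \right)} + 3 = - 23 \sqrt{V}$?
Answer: $-1299 - 23 i \sqrt{6} \approx -1299.0 - 56.338 i$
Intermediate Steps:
$x{\left(V \right)} = -3 - 23 \sqrt{V}$
$\left(34^{2} - 2452\right) + x{\left(-6 \right)} = \left(34^{2} - 2452\right) - \left(3 + 23 \sqrt{-6}\right) = \left(1156 - 2452\right) - \left(3 + 23 i \sqrt{6}\right) = -1296 - \left(3 + 23 i \sqrt{6}\right) = -1299 - 23 i \sqrt{6}$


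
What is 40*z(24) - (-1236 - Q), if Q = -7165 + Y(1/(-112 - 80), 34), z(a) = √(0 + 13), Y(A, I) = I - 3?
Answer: -5898 + 40*√13 ≈ -5753.8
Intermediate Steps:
Y(A, I) = -3 + I
z(a) = √13
Q = -7134 (Q = -7165 + (-3 + 34) = -7165 + 31 = -7134)
40*z(24) - (-1236 - Q) = 40*√13 - (-1236 - 1*(-7134)) = 40*√13 - (-1236 + 7134) = 40*√13 - 1*5898 = 40*√13 - 5898 = -5898 + 40*√13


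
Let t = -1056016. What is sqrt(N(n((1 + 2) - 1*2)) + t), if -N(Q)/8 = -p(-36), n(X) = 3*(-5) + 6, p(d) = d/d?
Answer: 2*I*sqrt(264002) ≈ 1027.6*I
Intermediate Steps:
p(d) = 1
n(X) = -9 (n(X) = -15 + 6 = -9)
N(Q) = 8 (N(Q) = -(-8) = -8*(-1) = 8)
sqrt(N(n((1 + 2) - 1*2)) + t) = sqrt(8 - 1056016) = sqrt(-1056008) = 2*I*sqrt(264002)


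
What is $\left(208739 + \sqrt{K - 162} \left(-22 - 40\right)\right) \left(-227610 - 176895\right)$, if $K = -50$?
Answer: $-84435969195 + 50158620 i \sqrt{53} \approx -8.4436 \cdot 10^{10} + 3.6516 \cdot 10^{8} i$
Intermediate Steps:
$\left(208739 + \sqrt{K - 162} \left(-22 - 40\right)\right) \left(-227610 - 176895\right) = \left(208739 + \sqrt{-50 - 162} \left(-22 - 40\right)\right) \left(-227610 - 176895\right) = \left(208739 + \sqrt{-212} \left(-62\right)\right) \left(-404505\right) = \left(208739 + 2 i \sqrt{53} \left(-62\right)\right) \left(-404505\right) = \left(208739 - 124 i \sqrt{53}\right) \left(-404505\right) = -84435969195 + 50158620 i \sqrt{53}$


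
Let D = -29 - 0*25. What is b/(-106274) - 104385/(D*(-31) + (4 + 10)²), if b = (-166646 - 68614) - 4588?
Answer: -51575133/554143 ≈ -93.072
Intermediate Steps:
D = -29 (D = -29 - 1*0 = -29 + 0 = -29)
b = -239848 (b = -235260 - 4588 = -239848)
b/(-106274) - 104385/(D*(-31) + (4 + 10)²) = -239848/(-106274) - 104385/(-29*(-31) + (4 + 10)²) = -239848*(-1/106274) - 104385/(899 + 14²) = 17132/7591 - 104385/(899 + 196) = 17132/7591 - 104385/1095 = 17132/7591 - 104385*1/1095 = 17132/7591 - 6959/73 = -51575133/554143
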